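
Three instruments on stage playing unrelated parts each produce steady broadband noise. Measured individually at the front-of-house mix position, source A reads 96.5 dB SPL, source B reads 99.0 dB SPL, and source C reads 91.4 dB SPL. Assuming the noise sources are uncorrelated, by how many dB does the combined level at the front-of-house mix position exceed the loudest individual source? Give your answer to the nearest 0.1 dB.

2.4 dB

Incoherent sources sum as intensities:
L_total = 10·log₁₀(10^(96.5/10) + 10^(99.0/10) + 10^(91.4/10)) = 101.40 dB SPL.
Excess over the loudest (99.0 dB): 101.40 − 99.0 = 2.4 dB.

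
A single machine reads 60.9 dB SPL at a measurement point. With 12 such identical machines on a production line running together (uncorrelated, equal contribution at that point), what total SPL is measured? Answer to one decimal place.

12 equal incoherent sources raise the level by 10·log₁₀(12) = 10.79 dB.
L_total = 60.9 + 10.79 = 71.7 dB SPL.

71.7 dB SPL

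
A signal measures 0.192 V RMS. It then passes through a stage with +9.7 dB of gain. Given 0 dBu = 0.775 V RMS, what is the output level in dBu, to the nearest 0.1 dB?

Input level: 20·log₁₀(0.192/0.775) = -12.12 dBu.
Output: -12.12 + 9.7 = -2.4 dBu.

-2.4 dBu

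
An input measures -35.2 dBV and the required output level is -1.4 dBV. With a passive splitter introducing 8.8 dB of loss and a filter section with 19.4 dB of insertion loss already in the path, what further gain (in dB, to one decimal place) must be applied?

The required make-up gain is the shortfall in the dB sum.
G = -1.4 − (-35.2) + 8.8 + 19.4 = 62.0 dB.

62.0 dB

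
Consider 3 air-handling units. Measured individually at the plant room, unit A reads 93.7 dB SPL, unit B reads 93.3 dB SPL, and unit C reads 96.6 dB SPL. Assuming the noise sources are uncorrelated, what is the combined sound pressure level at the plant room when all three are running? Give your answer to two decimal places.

99.57 dB SPL

Uncorrelated sources add in intensity (power), not in dB.
L_total = 10·log₁₀(10^(93.7/10) + 10^(93.3/10) + 10^(96.6/10)) = 10·log₁₀(9053000000) = 99.57 dB SPL.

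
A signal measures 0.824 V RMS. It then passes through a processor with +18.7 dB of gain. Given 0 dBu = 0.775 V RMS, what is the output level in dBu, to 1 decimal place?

+19.2 dBu

Input level: 20·log₁₀(0.824/0.775) = 0.53 dBu.
Output: 0.53 + 18.7 = +19.2 dBu.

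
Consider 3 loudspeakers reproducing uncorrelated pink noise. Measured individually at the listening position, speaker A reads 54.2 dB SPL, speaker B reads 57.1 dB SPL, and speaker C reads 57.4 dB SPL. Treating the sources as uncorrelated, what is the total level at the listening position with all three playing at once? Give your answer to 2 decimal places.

Uncorrelated sources add in intensity (power), not in dB.
L_total = 10·log₁₀(10^(54.2/10) + 10^(57.1/10) + 10^(57.4/10)) = 10·log₁₀(1325000) = 61.22 dB SPL.

61.22 dB SPL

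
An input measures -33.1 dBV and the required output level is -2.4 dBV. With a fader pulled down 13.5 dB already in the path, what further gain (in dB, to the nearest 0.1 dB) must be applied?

The required make-up gain is the shortfall in the dB sum.
G = -2.4 − (-33.1) + 13.5 = 44.2 dB.

44.2 dB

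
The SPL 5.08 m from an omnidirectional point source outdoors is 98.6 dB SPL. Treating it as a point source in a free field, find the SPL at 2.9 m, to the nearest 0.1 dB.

Inverse-square spreading gives ΔL = −20·log₁₀(d₂/d₁).
ΔL = −20·log₁₀(2.9/5.08) = 4.87 dB, so L₂ = 98.6 + (4.87) = 103.5 dB SPL.

103.5 dB SPL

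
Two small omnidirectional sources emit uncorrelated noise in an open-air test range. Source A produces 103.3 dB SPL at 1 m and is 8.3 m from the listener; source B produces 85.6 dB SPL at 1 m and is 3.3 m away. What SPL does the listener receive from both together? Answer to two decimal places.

At the listener: L_A = 103.3 − 20·log₁₀(8.3) = 84.918 dB; L_B = 85.6 − 20·log₁₀(3.3) = 75.230 dB.
Combined: 10·log₁₀(10^(84.918/10)+10^(75.230/10)) = 85.36 dB SPL.

85.36 dB SPL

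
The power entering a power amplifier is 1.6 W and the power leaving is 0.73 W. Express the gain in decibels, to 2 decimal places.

Power is a power quantity, so gain = 10·log₁₀(P_out/P_in).
10·log₁₀(0.73/1.6) = 10·log₁₀(0.4562) = -3.41 dB.

-3.41 dB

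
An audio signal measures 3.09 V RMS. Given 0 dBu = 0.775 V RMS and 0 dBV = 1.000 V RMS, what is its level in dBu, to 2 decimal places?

dBu = 20·log₁₀(V / 0.775 V).
20·log₁₀(3.09/0.775) = +12.01 dBu.

+12.01 dBu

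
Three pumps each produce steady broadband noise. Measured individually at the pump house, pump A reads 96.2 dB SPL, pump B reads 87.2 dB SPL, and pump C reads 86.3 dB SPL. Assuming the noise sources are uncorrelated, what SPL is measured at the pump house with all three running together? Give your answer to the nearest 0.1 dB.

97.1 dB SPL

Uncorrelated sources add in intensity (power), not in dB.
L_total = 10·log₁₀(10^(96.2/10) + 10^(87.2/10) + 10^(86.3/10)) = 10·log₁₀(5120000000) = 97.1 dB SPL.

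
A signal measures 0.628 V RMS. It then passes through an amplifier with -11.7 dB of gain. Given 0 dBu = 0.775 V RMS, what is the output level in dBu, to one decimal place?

Input level: 20·log₁₀(0.628/0.775) = -1.83 dBu.
Output: -1.83 − 11.7 = -13.5 dBu.

-13.5 dBu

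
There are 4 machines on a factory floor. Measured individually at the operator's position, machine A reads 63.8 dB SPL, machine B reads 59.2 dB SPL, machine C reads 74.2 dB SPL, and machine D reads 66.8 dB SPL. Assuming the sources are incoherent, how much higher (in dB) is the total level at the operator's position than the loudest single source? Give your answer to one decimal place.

Uncorrelated sources add in intensity (power), not in dB.
L_total = 10·log₁₀(10^(63.8/10) + 10^(59.2/10) + 10^(74.2/10) + 10^(66.8/10)) = 75.36 dB SPL.
Excess over the loudest (74.2 dB): 75.36 − 74.2 = 1.2 dB.

1.2 dB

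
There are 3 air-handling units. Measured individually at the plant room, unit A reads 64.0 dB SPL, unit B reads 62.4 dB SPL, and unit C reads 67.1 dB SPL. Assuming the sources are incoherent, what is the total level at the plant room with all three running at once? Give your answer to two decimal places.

Incoherent sources sum as intensities:
L_total = 10·log₁₀(10^(64.0/10) + 10^(62.4/10) + 10^(67.1/10)) = 10·log₁₀(9378000) = 69.72 dB SPL.

69.72 dB SPL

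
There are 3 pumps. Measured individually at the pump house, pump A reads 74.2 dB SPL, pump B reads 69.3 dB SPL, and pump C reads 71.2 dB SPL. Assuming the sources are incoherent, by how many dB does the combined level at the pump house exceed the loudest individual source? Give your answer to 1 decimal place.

Incoherent sources sum as intensities:
L_total = 10·log₁₀(10^(74.2/10) + 10^(69.3/10) + 10^(71.2/10)) = 76.81 dB SPL.
Excess over the loudest (74.2 dB): 76.81 − 74.2 = 2.6 dB.

2.6 dB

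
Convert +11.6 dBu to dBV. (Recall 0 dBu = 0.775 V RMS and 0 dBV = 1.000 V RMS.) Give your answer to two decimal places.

+9.39 dBV

The offset between the scales is 20·log₁₀(0.775/1.000) = −2.214 dB.
So dBV = +11.6 − 2.214 = +9.39 dBV.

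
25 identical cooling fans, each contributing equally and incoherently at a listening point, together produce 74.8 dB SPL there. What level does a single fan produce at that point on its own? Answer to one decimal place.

25 equal incoherent sources add 10·log₁₀(25) = 13.98 dB over one source.
L_one = 74.8 − 13.98 = 60.8 dB SPL.

60.8 dB SPL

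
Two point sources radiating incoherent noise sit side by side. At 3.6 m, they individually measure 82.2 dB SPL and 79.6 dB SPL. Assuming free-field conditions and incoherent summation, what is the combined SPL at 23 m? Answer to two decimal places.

67.99 dB SPL

Combined at 3.6 m: 10·log₁₀(10^(82.2/10)+10^(79.6/10)) = 84.102 dB SPL.
Then apply −20·log₁₀(23/3.6) = -16.109 dB → 67.99 dB SPL.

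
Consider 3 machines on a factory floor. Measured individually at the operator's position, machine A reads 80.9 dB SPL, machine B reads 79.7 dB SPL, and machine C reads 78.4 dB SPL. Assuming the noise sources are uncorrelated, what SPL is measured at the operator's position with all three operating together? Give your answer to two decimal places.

Add the sources as powers (linear), then convert back to dB:
L_total = 10·log₁₀(10^(80.9/10) + 10^(79.7/10) + 10^(78.4/10)) = 10·log₁₀(285500000) = 84.56 dB SPL.

84.56 dB SPL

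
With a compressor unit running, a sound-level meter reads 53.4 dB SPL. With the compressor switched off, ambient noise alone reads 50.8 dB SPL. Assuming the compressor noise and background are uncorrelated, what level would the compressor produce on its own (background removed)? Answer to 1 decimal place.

49.9 dB SPL

Background correction is a power subtraction:
L_src = 10·log₁₀(10^(53.4/10) − 10^(50.8/10)) = 10·log₁₀(98550) = 49.9 dB SPL.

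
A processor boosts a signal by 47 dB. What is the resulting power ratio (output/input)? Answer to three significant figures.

Power ratio = 10^(dB/10).
10^(47/10) = 10^(4.700) = 50100.

50100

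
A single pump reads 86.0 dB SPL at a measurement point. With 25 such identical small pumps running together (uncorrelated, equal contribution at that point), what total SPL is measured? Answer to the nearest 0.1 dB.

100.0 dB SPL

25 equal incoherent sources raise the level by 10·log₁₀(25) = 13.98 dB.
L_total = 86.0 + 13.98 = 100.0 dB SPL.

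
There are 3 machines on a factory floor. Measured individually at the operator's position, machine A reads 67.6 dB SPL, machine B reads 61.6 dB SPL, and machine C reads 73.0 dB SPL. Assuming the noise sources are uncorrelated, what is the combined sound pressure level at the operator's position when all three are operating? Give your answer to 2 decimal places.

Incoherent sources sum as intensities:
L_total = 10·log₁₀(10^(67.6/10) + 10^(61.6/10) + 10^(73.0/10)) = 10·log₁₀(27150000) = 74.34 dB SPL.

74.34 dB SPL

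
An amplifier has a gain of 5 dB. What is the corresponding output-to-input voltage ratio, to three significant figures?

Voltage ratio = 10^(dB/20).
10^(5/20) = 10^(0.2500) = 1.78.

1.78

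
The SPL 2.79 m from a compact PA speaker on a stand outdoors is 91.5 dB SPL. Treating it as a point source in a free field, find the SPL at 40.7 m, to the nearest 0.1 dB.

68.2 dB SPL

For a point source in a free field, ΔL = −20·log₁₀(d₂/d₁).
ΔL = −20·log₁₀(40.7/2.79) = -23.28 dB, so L₂ = 91.5 + (-23.28) = 68.2 dB SPL.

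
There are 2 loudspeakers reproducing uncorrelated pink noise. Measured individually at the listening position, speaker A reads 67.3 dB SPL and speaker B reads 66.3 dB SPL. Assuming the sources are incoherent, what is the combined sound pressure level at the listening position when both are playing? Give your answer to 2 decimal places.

Add the sources as powers (linear), then convert back to dB:
L_total = 10·log₁₀(10^(67.3/10) + 10^(66.3/10)) = 10·log₁₀(9636000) = 69.84 dB SPL.

69.84 dB SPL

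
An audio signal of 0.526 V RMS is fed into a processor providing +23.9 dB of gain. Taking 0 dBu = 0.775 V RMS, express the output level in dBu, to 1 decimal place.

Input level: 20·log₁₀(0.526/0.775) = -3.37 dBu.
Output: -3.37 + 23.9 = +20.5 dBu.

+20.5 dBu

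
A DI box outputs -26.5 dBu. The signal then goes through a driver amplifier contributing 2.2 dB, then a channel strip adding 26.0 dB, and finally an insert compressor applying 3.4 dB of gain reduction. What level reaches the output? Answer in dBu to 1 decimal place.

Gain stages sum in dB:
-26.5 + 2.2 + 26.0 − 3.4 = -1.7 dBu.

-1.7 dBu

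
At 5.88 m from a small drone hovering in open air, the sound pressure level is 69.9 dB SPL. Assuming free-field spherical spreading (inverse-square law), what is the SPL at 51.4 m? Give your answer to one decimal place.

51.1 dB SPL

Inverse-square spreading gives ΔL = −20·log₁₀(d₂/d₁).
ΔL = −20·log₁₀(51.4/5.88) = -18.83 dB, so L₂ = 69.9 + (-18.83) = 51.1 dB SPL.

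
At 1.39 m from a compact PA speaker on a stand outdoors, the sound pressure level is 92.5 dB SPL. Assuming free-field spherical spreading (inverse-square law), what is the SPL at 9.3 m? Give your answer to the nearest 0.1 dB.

76.0 dB SPL

Inverse-square spreading gives ΔL = −20·log₁₀(d₂/d₁).
ΔL = −20·log₁₀(9.3/1.39) = -16.51 dB, so L₂ = 92.5 + (-16.51) = 76.0 dB SPL.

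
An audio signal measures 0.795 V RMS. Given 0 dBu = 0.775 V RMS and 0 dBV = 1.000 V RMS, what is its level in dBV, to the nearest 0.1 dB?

-2.0 dBV

dBV = 20·log₁₀(V / 1.000 V).
20·log₁₀(0.795/1.000) = -2.0 dBV.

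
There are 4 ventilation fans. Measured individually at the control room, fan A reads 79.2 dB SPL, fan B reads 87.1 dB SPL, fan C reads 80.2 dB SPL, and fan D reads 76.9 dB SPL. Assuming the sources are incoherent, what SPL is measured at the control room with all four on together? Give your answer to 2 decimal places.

88.75 dB SPL

Uncorrelated sources add in intensity (power), not in dB.
L_total = 10·log₁₀(10^(79.2/10) + 10^(87.1/10) + 10^(80.2/10) + 10^(76.9/10)) = 10·log₁₀(749700000) = 88.75 dB SPL.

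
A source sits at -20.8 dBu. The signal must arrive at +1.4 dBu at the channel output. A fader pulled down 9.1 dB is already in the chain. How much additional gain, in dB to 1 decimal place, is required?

31.3 dB

The required make-up gain is the shortfall in the dB sum.
G = +1.4 − (-20.8) + 9.1 = 31.3 dB.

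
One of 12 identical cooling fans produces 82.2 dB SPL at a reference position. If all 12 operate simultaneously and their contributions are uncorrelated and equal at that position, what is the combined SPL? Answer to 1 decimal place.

12 equal incoherent sources raise the level by 10·log₁₀(12) = 10.79 dB.
L_total = 82.2 + 10.79 = 93.0 dB SPL.

93.0 dB SPL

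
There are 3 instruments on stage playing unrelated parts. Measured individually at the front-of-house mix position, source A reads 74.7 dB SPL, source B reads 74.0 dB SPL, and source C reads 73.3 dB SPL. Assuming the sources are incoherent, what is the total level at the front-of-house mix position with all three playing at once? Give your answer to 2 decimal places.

Incoherent sources sum as intensities:
L_total = 10·log₁₀(10^(74.7/10) + 10^(74.0/10) + 10^(73.3/10)) = 10·log₁₀(76010000) = 78.81 dB SPL.

78.81 dB SPL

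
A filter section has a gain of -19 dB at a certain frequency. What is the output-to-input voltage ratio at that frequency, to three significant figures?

0.112

Voltage ratio = 10^(dB/20).
10^(-19/20) = 10^(-0.9500) = 0.112.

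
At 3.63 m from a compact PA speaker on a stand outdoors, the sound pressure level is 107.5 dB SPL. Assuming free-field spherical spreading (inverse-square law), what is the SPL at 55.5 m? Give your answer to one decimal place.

83.8 dB SPL

For a point source in a free field, ΔL = −20·log₁₀(d₂/d₁).
ΔL = −20·log₁₀(55.5/3.63) = -23.69 dB, so L₂ = 107.5 + (-23.69) = 83.8 dB SPL.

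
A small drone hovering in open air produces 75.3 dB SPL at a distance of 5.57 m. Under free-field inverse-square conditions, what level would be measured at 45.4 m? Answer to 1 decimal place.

Inverse-square spreading gives ΔL = −20·log₁₀(d₂/d₁).
ΔL = −20·log₁₀(45.4/5.57) = -18.22 dB, so L₂ = 75.3 + (-18.22) = 57.1 dB SPL.

57.1 dB SPL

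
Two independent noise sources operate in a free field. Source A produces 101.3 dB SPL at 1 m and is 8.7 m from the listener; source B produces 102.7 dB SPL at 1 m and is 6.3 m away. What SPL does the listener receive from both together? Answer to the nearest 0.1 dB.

88.1 dB SPL

At the listener: L_A = 101.3 − 20·log₁₀(8.7) = 82.51 dB; L_B = 102.7 − 20·log₁₀(6.3) = 86.71 dB.
Combined: 10·log₁₀(10^(82.51/10)+10^(86.71/10)) = 88.1 dB SPL.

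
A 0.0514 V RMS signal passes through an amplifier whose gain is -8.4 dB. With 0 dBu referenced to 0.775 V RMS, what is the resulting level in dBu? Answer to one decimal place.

Input level: 20·log₁₀(0.0514/0.775) = -23.57 dBu.
Output: -23.57 − 8.4 = -32.0 dBu.

-32.0 dBu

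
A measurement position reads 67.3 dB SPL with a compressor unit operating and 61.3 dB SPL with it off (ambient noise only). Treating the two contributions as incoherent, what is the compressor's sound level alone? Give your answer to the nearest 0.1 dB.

Remove the background by subtracting linear intensities:
L_src = 10·log₁₀(10^(67.3/10) − 10^(61.3/10)) = 10·log₁₀(4021000) = 66.0 dB SPL.

66.0 dB SPL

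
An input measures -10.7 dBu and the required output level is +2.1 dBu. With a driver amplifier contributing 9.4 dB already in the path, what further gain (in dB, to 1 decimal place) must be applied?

3.4 dB

The required make-up gain is the shortfall in the dB sum.
G = +2.1 − (-10.7) − 9.4 = 3.4 dB.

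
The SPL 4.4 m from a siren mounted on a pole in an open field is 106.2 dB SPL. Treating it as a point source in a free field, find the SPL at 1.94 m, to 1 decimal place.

Free-field point source: level drops by 20·log₁₀ of the distance ratio.
ΔL = −20·log₁₀(1.94/4.4) = 7.11 dB, so L₂ = 106.2 + (7.11) = 113.3 dB SPL.

113.3 dB SPL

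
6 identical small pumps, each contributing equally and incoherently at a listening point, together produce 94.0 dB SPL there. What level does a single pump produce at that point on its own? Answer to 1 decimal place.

6 equal incoherent sources add 10·log₁₀(6) = 7.78 dB over one source.
L_one = 94.0 − 7.78 = 86.2 dB SPL.

86.2 dB SPL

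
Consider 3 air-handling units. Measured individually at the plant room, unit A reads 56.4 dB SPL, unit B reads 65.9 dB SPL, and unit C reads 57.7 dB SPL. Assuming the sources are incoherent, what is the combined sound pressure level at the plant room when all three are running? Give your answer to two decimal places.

Uncorrelated sources add in intensity (power), not in dB.
L_total = 10·log₁₀(10^(56.4/10) + 10^(65.9/10) + 10^(57.7/10)) = 10·log₁₀(4916000) = 66.92 dB SPL.

66.92 dB SPL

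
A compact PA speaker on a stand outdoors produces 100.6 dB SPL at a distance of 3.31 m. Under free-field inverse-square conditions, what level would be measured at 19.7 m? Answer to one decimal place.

Inverse-square spreading gives ΔL = −20·log₁₀(d₂/d₁).
ΔL = −20·log₁₀(19.7/3.31) = -15.49 dB, so L₂ = 100.6 + (-15.49) = 85.1 dB SPL.

85.1 dB SPL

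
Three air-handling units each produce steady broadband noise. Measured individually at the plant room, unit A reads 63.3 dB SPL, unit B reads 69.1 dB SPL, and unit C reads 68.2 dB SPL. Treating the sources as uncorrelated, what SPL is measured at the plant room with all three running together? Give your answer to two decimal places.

72.27 dB SPL

Add the sources as powers (linear), then convert back to dB:
L_total = 10·log₁₀(10^(63.3/10) + 10^(69.1/10) + 10^(68.2/10)) = 10·log₁₀(16870000) = 72.27 dB SPL.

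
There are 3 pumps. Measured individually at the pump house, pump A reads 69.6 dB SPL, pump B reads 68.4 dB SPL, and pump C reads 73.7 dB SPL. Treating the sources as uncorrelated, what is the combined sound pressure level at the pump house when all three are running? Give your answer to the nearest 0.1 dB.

Incoherent sources sum as intensities:
L_total = 10·log₁₀(10^(69.6/10) + 10^(68.4/10) + 10^(73.7/10)) = 10·log₁₀(39480000) = 76.0 dB SPL.

76.0 dB SPL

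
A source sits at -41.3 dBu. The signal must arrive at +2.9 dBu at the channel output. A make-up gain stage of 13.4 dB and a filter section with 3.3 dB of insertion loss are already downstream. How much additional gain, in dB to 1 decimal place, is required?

34.1 dB

The required make-up gain is the shortfall in the dB sum.
G = +2.9 − (-41.3) − 13.4 + 3.3 = 34.1 dB.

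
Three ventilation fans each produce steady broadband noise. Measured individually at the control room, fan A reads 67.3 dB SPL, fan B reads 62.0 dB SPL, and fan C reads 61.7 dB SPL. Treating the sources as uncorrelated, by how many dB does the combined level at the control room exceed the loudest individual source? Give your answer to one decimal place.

2.0 dB

Add the sources as powers (linear), then convert back to dB:
L_total = 10·log₁₀(10^(67.3/10) + 10^(62.0/10) + 10^(61.7/10)) = 69.26 dB SPL.
Excess over the loudest (67.3 dB): 69.26 − 67.3 = 2.0 dB.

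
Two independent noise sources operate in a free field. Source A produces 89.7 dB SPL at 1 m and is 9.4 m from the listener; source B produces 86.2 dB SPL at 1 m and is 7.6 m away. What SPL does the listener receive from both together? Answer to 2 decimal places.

At the listener: L_A = 89.7 − 20·log₁₀(9.4) = 70.237 dB; L_B = 86.2 − 20·log₁₀(7.6) = 68.584 dB.
Combined: 10·log₁₀(10^(70.237/10)+10^(68.584/10)) = 72.50 dB SPL.

72.50 dB SPL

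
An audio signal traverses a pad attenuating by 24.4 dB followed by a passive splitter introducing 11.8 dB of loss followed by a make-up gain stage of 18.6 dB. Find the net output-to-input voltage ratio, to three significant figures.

0.132

Net gain = (−24.4) + (−11.8) + 18.6 = -17.6 dB.
Voltage ratio = 10^(-17.6/20) = 0.132.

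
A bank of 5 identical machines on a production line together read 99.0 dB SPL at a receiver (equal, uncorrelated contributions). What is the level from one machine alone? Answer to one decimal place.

92.0 dB SPL

5 equal incoherent sources add 10·log₁₀(5) = 6.99 dB over one source.
L_one = 99.0 − 6.99 = 92.0 dB SPL.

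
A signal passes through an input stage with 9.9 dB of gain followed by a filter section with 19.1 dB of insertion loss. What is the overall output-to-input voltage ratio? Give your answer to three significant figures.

Net gain = 9.9 + (−19.1) = -9.2 dB.
Voltage ratio = 10^(-9.2/20) = 0.347.

0.347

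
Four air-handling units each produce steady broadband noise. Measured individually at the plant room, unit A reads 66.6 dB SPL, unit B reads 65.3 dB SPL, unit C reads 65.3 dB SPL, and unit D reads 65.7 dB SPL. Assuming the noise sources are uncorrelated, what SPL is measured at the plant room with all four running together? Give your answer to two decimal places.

Incoherent sources sum as intensities:
L_total = 10·log₁₀(10^(66.6/10) + 10^(65.3/10) + 10^(65.3/10) + 10^(65.7/10)) = 10·log₁₀(15060000) = 71.78 dB SPL.

71.78 dB SPL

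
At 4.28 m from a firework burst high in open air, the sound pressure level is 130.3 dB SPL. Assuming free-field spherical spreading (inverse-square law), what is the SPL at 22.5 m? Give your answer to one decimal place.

115.9 dB SPL

Inverse-square spreading gives ΔL = −20·log₁₀(d₂/d₁).
ΔL = −20·log₁₀(22.5/4.28) = -14.41 dB, so L₂ = 130.3 + (-14.41) = 115.9 dB SPL.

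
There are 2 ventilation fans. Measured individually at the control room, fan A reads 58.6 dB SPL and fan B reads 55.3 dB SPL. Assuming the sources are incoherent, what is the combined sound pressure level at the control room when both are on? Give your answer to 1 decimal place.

60.3 dB SPL

Add the sources as powers (linear), then convert back to dB:
L_total = 10·log₁₀(10^(58.6/10) + 10^(55.3/10)) = 10·log₁₀(1063000) = 60.3 dB SPL.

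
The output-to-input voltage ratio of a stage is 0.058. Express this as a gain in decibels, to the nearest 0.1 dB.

-24.7 dB

Voltage is an amplitude quantity, so gain = 20·log₁₀(V_out/V_in).
20·log₁₀(0.058) = -24.7 dB.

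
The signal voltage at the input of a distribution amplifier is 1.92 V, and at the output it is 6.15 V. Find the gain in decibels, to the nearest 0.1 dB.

10.1 dB

Voltage is an amplitude quantity, so gain = 20·log₁₀(V_out/V_in).
20·log₁₀(6.15/1.92) = 20·log₁₀(3.203) = 10.1 dB.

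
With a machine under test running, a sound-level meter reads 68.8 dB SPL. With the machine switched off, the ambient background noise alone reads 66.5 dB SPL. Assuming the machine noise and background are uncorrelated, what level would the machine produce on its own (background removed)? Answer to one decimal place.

Subtract intensities: L_src = 10·log₁₀(10^(L_total/10) − 10^(L_bg/10)).
L_src = 10·log₁₀(10^(68.8/10) − 10^(66.5/10)) = 10·log₁₀(3119000) = 64.9 dB SPL.

64.9 dB SPL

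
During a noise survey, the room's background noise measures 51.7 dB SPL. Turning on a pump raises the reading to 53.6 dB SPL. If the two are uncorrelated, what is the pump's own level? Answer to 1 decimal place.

49.1 dB SPL

Subtract intensities: L_src = 10·log₁₀(10^(L_total/10) − 10^(L_bg/10)).
L_src = 10·log₁₀(10^(53.6/10) − 10^(51.7/10)) = 10·log₁₀(81180) = 49.1 dB SPL.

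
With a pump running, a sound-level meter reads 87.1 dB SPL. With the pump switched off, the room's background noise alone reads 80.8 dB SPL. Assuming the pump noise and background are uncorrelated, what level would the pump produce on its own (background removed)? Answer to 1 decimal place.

85.9 dB SPL

Remove the background by subtracting linear intensities:
L_src = 10·log₁₀(10^(87.1/10) − 10^(80.8/10)) = 10·log₁₀(392600000) = 85.9 dB SPL.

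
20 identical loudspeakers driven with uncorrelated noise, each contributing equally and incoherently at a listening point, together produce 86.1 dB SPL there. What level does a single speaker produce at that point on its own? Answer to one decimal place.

20 equal incoherent sources add 10·log₁₀(20) = 13.01 dB over one source.
L_one = 86.1 − 13.01 = 73.1 dB SPL.

73.1 dB SPL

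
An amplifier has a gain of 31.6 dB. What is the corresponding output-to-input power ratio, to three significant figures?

1450

Power ratio = 10^(dB/10).
10^(31.6/10) = 10^(3.160) = 1450.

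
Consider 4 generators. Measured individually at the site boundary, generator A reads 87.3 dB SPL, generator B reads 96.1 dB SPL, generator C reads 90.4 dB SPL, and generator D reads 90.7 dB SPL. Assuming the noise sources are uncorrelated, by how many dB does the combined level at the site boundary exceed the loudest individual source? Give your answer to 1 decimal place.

Uncorrelated sources add in intensity (power), not in dB.
L_total = 10·log₁₀(10^(87.3/10) + 10^(96.1/10) + 10^(90.4/10) + 10^(90.7/10)) = 98.38 dB SPL.
Excess over the loudest (96.1 dB): 98.38 − 96.1 = 2.3 dB.

2.3 dB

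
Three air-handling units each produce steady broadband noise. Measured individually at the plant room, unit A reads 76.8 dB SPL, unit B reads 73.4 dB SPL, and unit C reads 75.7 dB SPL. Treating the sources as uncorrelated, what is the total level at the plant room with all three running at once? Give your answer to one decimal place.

Uncorrelated sources add in intensity (power), not in dB.
L_total = 10·log₁₀(10^(76.8/10) + 10^(73.4/10) + 10^(75.7/10)) = 10·log₁₀(106900000) = 80.3 dB SPL.

80.3 dB SPL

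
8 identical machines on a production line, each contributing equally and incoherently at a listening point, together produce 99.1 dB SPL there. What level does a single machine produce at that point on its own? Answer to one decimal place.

90.1 dB SPL

8 equal incoherent sources add 10·log₁₀(8) = 9.03 dB over one source.
L_one = 99.1 − 9.03 = 90.1 dB SPL.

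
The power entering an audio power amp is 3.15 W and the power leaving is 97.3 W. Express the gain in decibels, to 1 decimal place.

Power ratio → dB uses the 10·log₁₀ form:
10·log₁₀(97.3/3.15) = 10·log₁₀(30.89) = 14.9 dB.

14.9 dB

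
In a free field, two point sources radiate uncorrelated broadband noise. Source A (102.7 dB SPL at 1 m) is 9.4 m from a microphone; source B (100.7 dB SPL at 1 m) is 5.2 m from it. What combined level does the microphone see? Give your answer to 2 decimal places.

88.10 dB SPL

At the listener: L_A = 102.7 − 20·log₁₀(9.4) = 83.237 dB; L_B = 100.7 − 20·log₁₀(5.2) = 86.380 dB.
Combined: 10·log₁₀(10^(83.237/10)+10^(86.380/10)) = 88.10 dB SPL.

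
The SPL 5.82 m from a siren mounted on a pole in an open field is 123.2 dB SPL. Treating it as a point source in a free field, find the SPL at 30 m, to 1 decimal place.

Free-field point source: level drops by 20·log₁₀ of the distance ratio.
ΔL = −20·log₁₀(30/5.82) = -14.24 dB, so L₂ = 123.2 + (-14.24) = 109.0 dB SPL.

109.0 dB SPL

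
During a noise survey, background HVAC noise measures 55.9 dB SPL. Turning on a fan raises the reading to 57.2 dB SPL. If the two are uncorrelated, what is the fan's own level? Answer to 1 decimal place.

51.3 dB SPL

Subtract intensities: L_src = 10·log₁₀(10^(L_total/10) − 10^(L_bg/10)).
L_src = 10·log₁₀(10^(57.2/10) − 10^(55.9/10)) = 10·log₁₀(135800) = 51.3 dB SPL.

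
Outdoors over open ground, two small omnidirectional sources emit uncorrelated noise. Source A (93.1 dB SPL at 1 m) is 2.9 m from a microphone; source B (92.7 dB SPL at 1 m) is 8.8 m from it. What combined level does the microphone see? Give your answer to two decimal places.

84.26 dB SPL

At the listener: L_A = 93.1 − 20·log₁₀(2.9) = 83.852 dB; L_B = 92.7 − 20·log₁₀(8.8) = 73.810 dB.
Combined: 10·log₁₀(10^(83.852/10)+10^(73.810/10)) = 84.26 dB SPL.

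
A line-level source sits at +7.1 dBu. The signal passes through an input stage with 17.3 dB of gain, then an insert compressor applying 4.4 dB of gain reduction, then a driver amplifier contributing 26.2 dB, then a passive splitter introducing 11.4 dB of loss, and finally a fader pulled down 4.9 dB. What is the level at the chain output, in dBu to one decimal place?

Cascaded gains and losses add directly in dB.
+7.1 + 17.3 − 4.4 + 26.2 − 11.4 − 4.9 = +29.9 dBu.

+29.9 dBu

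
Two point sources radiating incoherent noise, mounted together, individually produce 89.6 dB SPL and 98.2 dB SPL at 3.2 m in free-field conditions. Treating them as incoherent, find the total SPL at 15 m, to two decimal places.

Combined at 3.2 m: 10·log₁₀(10^(89.6/10)+10^(98.2/10)) = 98.762 dB SPL.
Then apply −20·log₁₀(15/3.2) = -13.419 dB → 85.34 dB SPL.

85.34 dB SPL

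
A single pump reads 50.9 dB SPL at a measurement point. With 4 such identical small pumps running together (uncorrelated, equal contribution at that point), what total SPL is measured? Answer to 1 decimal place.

4 equal incoherent sources raise the level by 10·log₁₀(4) = 6.02 dB.
L_total = 50.9 + 6.02 = 56.9 dB SPL.

56.9 dB SPL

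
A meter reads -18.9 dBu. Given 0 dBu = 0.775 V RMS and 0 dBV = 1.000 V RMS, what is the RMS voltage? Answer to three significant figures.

0.0880 V

V = 0.775 V × 10^(-18.9/20).
= 0.775 × 0.1135 = 0.0880 V.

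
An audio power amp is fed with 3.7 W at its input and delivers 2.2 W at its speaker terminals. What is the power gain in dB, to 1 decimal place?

-2.3 dB

For a power ratio, dB = 10·log₁₀(P₂/P₁).
10·log₁₀(2.2/3.7) = 10·log₁₀(0.5946) = -2.3 dB.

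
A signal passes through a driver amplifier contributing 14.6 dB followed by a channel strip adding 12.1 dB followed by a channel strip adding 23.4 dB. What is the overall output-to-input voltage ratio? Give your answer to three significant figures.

Net gain = 14.6 + 12.1 + 23.4 = 50.1 dB.
Voltage ratio = 10^(50.1/20) = 320.

320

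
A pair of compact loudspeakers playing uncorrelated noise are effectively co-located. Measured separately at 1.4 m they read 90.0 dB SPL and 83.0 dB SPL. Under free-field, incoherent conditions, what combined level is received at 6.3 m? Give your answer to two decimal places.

77.73 dB SPL

Combined at 1.4 m: 10·log₁₀(10^(90.0/10)+10^(83.0/10)) = 90.790 dB SPL.
Then apply −20·log₁₀(6.3/1.4) = -13.064 dB → 77.73 dB SPL.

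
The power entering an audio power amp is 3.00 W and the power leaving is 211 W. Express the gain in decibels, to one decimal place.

18.5 dB

For a power ratio, dB = 10·log₁₀(P₂/P₁).
10·log₁₀(211/3.00) = 10·log₁₀(70.33) = 18.5 dB.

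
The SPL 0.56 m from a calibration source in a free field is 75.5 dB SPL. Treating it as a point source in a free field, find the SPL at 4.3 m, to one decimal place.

57.8 dB SPL

Free-field point source: level drops by 20·log₁₀ of the distance ratio.
ΔL = −20·log₁₀(4.3/0.56) = -17.71 dB, so L₂ = 75.5 + (-17.71) = 57.8 dB SPL.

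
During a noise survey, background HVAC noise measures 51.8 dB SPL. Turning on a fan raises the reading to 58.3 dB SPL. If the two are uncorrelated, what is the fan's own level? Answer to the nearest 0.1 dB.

Remove the background by subtracting linear intensities:
L_src = 10·log₁₀(10^(58.3/10) − 10^(51.8/10)) = 10·log₁₀(524700) = 57.2 dB SPL.

57.2 dB SPL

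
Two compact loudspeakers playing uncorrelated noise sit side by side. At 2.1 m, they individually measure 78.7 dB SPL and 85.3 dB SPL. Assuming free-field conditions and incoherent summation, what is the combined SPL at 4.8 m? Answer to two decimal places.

Combined at 2.1 m: 10·log₁₀(10^(78.7/10)+10^(85.3/10)) = 86.159 dB SPL.
Then apply −20·log₁₀(4.8/2.1) = -7.180 dB → 78.98 dB SPL.

78.98 dB SPL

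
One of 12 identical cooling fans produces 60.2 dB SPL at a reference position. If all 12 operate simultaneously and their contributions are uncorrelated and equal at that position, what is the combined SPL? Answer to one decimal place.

71.0 dB SPL

12 equal incoherent sources raise the level by 10·log₁₀(12) = 10.79 dB.
L_total = 60.2 + 10.79 = 71.0 dB SPL.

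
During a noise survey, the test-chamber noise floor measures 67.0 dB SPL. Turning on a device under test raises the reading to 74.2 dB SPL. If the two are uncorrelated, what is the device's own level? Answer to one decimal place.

Remove the background by subtracting linear intensities:
L_src = 10·log₁₀(10^(74.2/10) − 10^(67.0/10)) = 10·log₁₀(21290000) = 73.3 dB SPL.

73.3 dB SPL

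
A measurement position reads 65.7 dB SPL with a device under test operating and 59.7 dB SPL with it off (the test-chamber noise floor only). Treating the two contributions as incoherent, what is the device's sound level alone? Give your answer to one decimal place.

64.4 dB SPL

Subtract intensities: L_src = 10·log₁₀(10^(L_total/10) − 10^(L_bg/10)).
L_src = 10·log₁₀(10^(65.7/10) − 10^(59.7/10)) = 10·log₁₀(2782000) = 64.4 dB SPL.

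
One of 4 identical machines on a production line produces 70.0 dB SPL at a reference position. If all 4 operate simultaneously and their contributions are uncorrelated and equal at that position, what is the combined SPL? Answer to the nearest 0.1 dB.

76.0 dB SPL

4 equal incoherent sources raise the level by 10·log₁₀(4) = 6.02 dB.
L_total = 70.0 + 6.02 = 76.0 dB SPL.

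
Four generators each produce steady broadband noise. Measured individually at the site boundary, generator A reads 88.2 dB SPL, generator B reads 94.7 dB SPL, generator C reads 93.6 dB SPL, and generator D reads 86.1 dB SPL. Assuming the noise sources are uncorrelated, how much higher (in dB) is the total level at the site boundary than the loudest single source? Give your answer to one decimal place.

Incoherent sources sum as intensities:
L_total = 10·log₁₀(10^(88.2/10) + 10^(94.7/10) + 10^(93.6/10) + 10^(86.1/10)) = 98.00 dB SPL.
Excess over the loudest (94.7 dB): 98.00 − 94.7 = 3.3 dB.

3.3 dB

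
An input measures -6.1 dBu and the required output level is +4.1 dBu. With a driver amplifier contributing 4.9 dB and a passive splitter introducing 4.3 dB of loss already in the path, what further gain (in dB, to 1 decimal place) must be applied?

9.6 dB

The required make-up gain is the shortfall in the dB sum.
G = +4.1 − (-6.1) − 4.9 + 4.3 = 9.6 dB.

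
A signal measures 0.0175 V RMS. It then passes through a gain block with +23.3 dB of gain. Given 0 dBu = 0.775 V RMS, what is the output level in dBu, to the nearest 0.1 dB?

Input level: 20·log₁₀(0.0175/0.775) = -32.93 dBu.
Output: -32.93 + 23.3 = -9.6 dBu.

-9.6 dBu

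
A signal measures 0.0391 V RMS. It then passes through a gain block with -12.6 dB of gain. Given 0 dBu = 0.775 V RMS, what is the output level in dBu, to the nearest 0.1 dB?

Input level: 20·log₁₀(0.0391/0.775) = -25.94 dBu.
Output: -25.94 − 12.6 = -38.5 dBu.

-38.5 dBu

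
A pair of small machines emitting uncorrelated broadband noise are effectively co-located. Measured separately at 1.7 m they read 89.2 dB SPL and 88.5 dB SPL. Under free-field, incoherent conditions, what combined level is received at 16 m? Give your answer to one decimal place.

72.4 dB SPL

Combined at 1.7 m: 10·log₁₀(10^(89.2/10)+10^(88.5/10)) = 91.87 dB SPL.
Then apply −20·log₁₀(16/1.7) = -19.47 dB → 72.4 dB SPL.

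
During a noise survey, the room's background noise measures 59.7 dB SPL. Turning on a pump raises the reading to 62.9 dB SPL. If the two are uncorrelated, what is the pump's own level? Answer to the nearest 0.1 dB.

60.1 dB SPL

Background correction is a power subtraction:
L_src = 10·log₁₀(10^(62.9/10) − 10^(59.7/10)) = 10·log₁₀(1017000) = 60.1 dB SPL.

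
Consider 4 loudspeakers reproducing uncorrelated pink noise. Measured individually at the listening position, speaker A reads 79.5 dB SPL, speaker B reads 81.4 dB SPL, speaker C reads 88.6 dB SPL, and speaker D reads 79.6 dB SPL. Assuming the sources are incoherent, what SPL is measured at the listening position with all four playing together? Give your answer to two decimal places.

Incoherent sources sum as intensities:
L_total = 10·log₁₀(10^(79.5/10) + 10^(81.4/10) + 10^(88.6/10) + 10^(79.6/10)) = 10·log₁₀(1043000000) = 90.18 dB SPL.

90.18 dB SPL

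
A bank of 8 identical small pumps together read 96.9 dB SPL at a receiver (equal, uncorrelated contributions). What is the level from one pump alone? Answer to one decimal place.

8 equal incoherent sources add 10·log₁₀(8) = 9.03 dB over one source.
L_one = 96.9 − 9.03 = 87.9 dB SPL.

87.9 dB SPL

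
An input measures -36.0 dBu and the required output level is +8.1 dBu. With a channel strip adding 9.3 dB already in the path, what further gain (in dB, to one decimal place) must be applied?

The required make-up gain is the shortfall in the dB sum.
G = +8.1 − (-36.0) − 9.3 = 34.8 dB.

34.8 dB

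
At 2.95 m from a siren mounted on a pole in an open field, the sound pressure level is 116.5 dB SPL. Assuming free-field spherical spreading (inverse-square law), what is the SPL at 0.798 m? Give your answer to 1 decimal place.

Inverse-square spreading gives ΔL = −20·log₁₀(d₂/d₁).
ΔL = −20·log₁₀(0.798/2.95) = 11.36 dB, so L₂ = 116.5 + (11.36) = 127.9 dB SPL.

127.9 dB SPL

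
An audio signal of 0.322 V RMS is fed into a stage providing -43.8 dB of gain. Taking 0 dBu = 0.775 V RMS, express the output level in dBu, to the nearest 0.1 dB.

-51.4 dBu

Input level: 20·log₁₀(0.322/0.775) = -7.63 dBu.
Output: -7.63 − 43.8 = -51.4 dBu.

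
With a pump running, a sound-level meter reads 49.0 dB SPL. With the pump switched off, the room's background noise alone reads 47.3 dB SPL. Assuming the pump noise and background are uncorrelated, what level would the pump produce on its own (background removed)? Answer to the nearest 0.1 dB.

Remove the background by subtracting linear intensities:
L_src = 10·log₁₀(10^(49.0/10) − 10^(47.3/10)) = 10·log₁₀(25730) = 44.1 dB SPL.

44.1 dB SPL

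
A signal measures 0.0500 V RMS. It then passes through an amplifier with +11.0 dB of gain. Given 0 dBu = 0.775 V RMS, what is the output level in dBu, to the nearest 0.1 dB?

Input level: 20·log₁₀(0.0500/0.775) = -23.81 dBu.
Output: -23.81 + 11.0 = -12.8 dBu.

-12.8 dBu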